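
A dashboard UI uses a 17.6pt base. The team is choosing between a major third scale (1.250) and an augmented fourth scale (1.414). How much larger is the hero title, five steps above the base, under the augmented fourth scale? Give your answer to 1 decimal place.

45.8pt

Major third: 17.6 × 1.250⁵ = 53.711pt
Augmented fourth: 17.6 × 1.414⁵ = 99.485pt
Difference: 99.485 − 53.711 = 45.774pt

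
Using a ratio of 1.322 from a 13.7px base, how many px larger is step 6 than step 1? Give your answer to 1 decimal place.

55.0px

Step 1: 13.7 × 1.322 = 18.111px
Step 6: 13.7 × 1.322⁶ = 73.132px
Difference: 73.132 − 18.111 = 55.021px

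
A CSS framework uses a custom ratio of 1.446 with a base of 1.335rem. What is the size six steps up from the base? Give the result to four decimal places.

12.2037rem

Every step multiplies by the scale ratio.
1.335 × 1.446⁶ = 1.335 × 9.14134 ≈ 12.2037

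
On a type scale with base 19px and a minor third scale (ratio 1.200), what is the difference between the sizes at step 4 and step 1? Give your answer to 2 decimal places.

16.60px

Step 1: 19.0 × 1.200 = 22.8000px
Step 4: 19.0 × 1.200⁴ = 39.3984px
Difference: 39.3984 − 22.8000 = 16.5984px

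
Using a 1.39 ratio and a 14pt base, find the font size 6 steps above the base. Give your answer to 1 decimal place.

101.0pt

Every step multiplies by the scale ratio.
14.0 × 1.39⁶ = 14.0 × 7.21255 ≈ 100.98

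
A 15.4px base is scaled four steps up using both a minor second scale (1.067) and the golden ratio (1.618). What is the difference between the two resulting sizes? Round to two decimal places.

85.58px

Minor second: 15.4 × 1.067⁴ = 19.9608px
Golden ratio: 15.4 × 1.618⁴ = 105.5443px
Difference: 105.5443 − 19.9608 = 85.5835px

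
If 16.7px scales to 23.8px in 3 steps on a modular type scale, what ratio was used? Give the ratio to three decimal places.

1.125

The ratio satisfies 16.7 × r³ = 23.8, so r = (23.8 / 16.7)^(1/3).
r = 1.4251^(1/3) ≈ 1.1253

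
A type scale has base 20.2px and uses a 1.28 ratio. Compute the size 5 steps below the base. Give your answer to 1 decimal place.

Every step multiplies by the scale ratio.
20.2 ÷ 1.28⁵ = 20.2 ÷ 3.43597 ≈ 5.88

5.9px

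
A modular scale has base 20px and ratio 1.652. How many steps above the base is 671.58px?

1.652ⁿ = 671.58 / 20 = 33.5790
n = ln(33.5790) / ln(1.652) = 3.5139 / 0.5020 ≈ 7.00

7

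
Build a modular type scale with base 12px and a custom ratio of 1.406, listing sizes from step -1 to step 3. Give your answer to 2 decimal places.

Step -1: 12.0 ÷ 1.406 = 8.53
Step 0: 12px
Step 1: 12.0 × 1.406 = 16.87
Step 2: 12.0 × 1.406² = 23.72
Step 3: 12.0 × 1.406³ = 33.35

8.53px, 12.00px, 16.87px, 23.72px, 33.35px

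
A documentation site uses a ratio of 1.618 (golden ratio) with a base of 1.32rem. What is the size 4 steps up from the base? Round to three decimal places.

A modular type scale is a geometric sequence: sizeₙ = base × rⁿ.
1.32 × 1.618⁴ = 1.32 × 6.85353 ≈ 9.047

9.047rem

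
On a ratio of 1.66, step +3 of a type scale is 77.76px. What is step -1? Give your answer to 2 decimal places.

Moving from step +3 to step -1 is 4 steps down, so divide by r⁴.
77.76 ÷ 1.66⁴ = 77.76 ÷ 7.59333 ≈ 10.241

10.24px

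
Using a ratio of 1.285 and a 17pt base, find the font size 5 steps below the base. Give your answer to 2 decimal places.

4.85pt

A modular type scale is a geometric sequence: sizeₙ = base × rⁿ.
17.0 ÷ 1.285⁵ = 17.0 ÷ 3.50361 ≈ 4.85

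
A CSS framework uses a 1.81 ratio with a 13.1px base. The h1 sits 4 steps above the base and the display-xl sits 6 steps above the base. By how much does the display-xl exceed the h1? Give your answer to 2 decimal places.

Step 4: 13.1 × 1.81⁴ = 140.6001px
Step 6: 13.1 × 1.81⁶ = 460.6200px
Difference: 460.6200 − 140.6001 = 320.0199px

320.02px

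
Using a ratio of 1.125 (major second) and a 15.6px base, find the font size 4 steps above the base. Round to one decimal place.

25.0px

15.6 × 1.125⁴ = 15.6 × 1.60181 ≈ 24.99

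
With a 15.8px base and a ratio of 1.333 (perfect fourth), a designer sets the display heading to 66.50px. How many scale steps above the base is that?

5

1.333ⁿ = 66.50 / 15.8 = 4.2089
n = ln(4.2089) / ln(1.333) = 1.4372 / 0.2874 ≈ 5.00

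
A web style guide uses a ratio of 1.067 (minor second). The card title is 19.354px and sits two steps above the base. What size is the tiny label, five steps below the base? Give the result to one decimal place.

The gap is -5 − (2) = -7 steps, so the factor is 1.067^-7.
19.354 ÷ 1.067⁷ = 19.354 ÷ 1.57453 ≈ 12.292

12.3px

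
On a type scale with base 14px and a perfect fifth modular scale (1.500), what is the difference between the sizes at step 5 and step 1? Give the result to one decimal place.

85.3px

Step 1: 14.0 × 1.500 = 21.000px
Step 5: 14.0 × 1.500⁵ = 106.312px
Difference: 106.312 − 21.000 = 85.312px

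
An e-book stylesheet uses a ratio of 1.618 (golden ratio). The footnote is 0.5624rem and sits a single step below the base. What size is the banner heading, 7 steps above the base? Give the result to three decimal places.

26.416rem

0.5624 × 1.618⁸ = 0.5624 × 46.97082 ≈ 26.416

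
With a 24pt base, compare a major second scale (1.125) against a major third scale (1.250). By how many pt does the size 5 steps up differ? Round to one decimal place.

Major second: 24.0 × 1.125⁵ = 43.249pt
Major third: 24.0 × 1.250⁵ = 73.242pt
Difference: 73.242 − 43.249 = 29.993pt

30.0pt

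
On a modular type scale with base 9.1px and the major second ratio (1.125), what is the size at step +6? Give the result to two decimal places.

9.1 × 1.125⁶ = 9.1 × 2.02729 ≈ 18.45

18.45px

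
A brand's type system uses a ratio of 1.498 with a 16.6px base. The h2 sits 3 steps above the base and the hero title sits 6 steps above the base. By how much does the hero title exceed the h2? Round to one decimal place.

Step 3: 16.6 × 1.498³ = 55.801px
Step 6: 16.6 × 1.498⁶ = 187.577px
Difference: 187.577 − 55.801 = 131.776px

131.8px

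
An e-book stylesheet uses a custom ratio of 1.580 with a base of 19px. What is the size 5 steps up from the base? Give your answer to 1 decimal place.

19.0 × 1.580⁵ = 19.0 × 9.84658 ≈ 187.09

187.1px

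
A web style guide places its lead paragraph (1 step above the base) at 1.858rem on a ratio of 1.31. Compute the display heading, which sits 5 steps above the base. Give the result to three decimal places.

5.472rem

1.858 × 1.31⁴ = 1.858 × 2.94500 ≈ 5.472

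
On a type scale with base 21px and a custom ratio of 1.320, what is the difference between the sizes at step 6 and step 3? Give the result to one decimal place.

Step 3: 21.0 × 1.320³ = 48.299px
Step 6: 21.0 × 1.320⁶ = 111.087px
Difference: 111.087 − 48.299 = 62.788px

62.8px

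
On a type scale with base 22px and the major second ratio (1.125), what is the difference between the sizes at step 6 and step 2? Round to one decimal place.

Step 2: 22.0 × 1.125² = 27.844px
Step 6: 22.0 × 1.125⁶ = 44.600px
Difference: 44.600 − 27.844 = 16.756px

16.8px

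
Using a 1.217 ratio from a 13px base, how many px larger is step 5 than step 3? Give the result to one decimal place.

11.3px

Step 3: 13.0 × 1.217³ = 23.432px
Step 5: 13.0 × 1.217⁵ = 34.705px
Difference: 34.705 − 23.432 = 11.273px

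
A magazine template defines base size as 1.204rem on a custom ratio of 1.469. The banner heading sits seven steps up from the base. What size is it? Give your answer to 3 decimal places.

17.774rem

1.204 × 1.469⁷ = 1.204 × 14.76225 ≈ 17.774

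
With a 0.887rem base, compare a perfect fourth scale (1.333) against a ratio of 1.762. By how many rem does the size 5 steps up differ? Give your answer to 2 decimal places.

11.33rem

Perfect fourth: 0.887 × 1.333⁵ = 3.7331rem
At 1.762: 0.887 × 1.762⁵ = 15.0644rem
Difference: 15.0644 − 3.7331 = 11.3313rem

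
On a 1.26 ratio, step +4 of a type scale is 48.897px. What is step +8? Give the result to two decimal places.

The gap is 8 − (4) = 4 steps, so the factor is 1.26^4.
48.897 × 1.26⁴ = 48.897 × 2.52047 ≈ 123.244

123.24px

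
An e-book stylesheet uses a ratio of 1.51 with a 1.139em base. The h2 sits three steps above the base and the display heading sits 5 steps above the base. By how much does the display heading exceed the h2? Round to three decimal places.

Step 3: 1.139 × 1.51³ = 3.92152em
Step 5: 1.139 × 1.51⁵ = 8.94146em
Difference: 8.94146 − 3.92152 = 5.01994em

5.020em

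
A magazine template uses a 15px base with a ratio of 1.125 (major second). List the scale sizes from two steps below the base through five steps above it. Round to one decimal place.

Step -2: 15.0 ÷ 1.125² = 11.9
Step -1: 15.0 ÷ 1.125 = 13.3
Step 0: 15px
Step 1: 15.0 × 1.125 = 16.9
Step 2: 15.0 × 1.125² = 19.0
Step 3: 15.0 × 1.125³ = 21.4
Step 4: 15.0 × 1.125⁴ = 24.0
Step 5: 15.0 × 1.125⁵ = 27.0

11.9px, 13.3px, 15.0px, 16.9px, 19.0px, 21.4px, 24.0px, 27.0px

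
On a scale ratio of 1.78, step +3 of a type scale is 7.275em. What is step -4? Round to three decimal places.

Moving from step +3 to step -4 is 7 steps down, so divide by r⁷.
7.275 ÷ 1.78⁷ = 7.275 ÷ 56.61611 ≈ 0.128

0.128em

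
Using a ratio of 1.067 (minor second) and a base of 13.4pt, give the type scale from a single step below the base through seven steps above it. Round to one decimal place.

Step -1: 13.4 ÷ 1.067 = 12.6
Step 0: 13.4pt
Step 1: 13.4 × 1.067 = 14.3
Step 2: 13.4 × 1.067² = 15.3
Step 3: 13.4 × 1.067³ = 16.3
Step 4: 13.4 × 1.067⁴ = 17.4
Step 5: 13.4 × 1.067⁵ = 18.5
Step 6: 13.4 × 1.067⁶ = 19.8
Step 7: 13.4 × 1.067⁷ = 21.1

12.6pt, 13.4pt, 14.3pt, 15.3pt, 16.3pt, 17.4pt, 18.5pt, 19.8pt, 21.1pt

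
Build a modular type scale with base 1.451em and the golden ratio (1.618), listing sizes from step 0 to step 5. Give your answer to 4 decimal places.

Step 0: 1.451em
Step 1: 1.451 × 1.618 = 2.3477
Step 2: 1.451 × 1.618² = 3.7986
Step 3: 1.451 × 1.618³ = 6.1461
Step 4: 1.451 × 1.618⁴ = 9.9445
Step 5: 1.451 × 1.618⁵ = 16.0901

1.4510em, 2.3477em, 3.7986em, 6.1461em, 9.9445em, 16.0901em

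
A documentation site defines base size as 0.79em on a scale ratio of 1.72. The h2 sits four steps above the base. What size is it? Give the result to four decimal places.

6.9142em

A modular type scale is a geometric sequence: sizeₙ = base × rⁿ.
0.79 × 1.72⁴ = 0.79 × 8.75213 ≈ 6.9142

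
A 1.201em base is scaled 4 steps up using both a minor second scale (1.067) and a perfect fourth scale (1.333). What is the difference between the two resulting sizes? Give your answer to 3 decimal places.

2.235em

Minor second: 1.201 × 1.067⁴ = 1.55668em
Perfect fourth: 1.201 × 1.333⁴ = 3.79196em
Difference: 3.79196 − 1.55668 = 2.23528em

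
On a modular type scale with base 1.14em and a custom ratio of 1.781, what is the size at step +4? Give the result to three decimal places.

1.14 × 1.781⁴ = 1.14 × 10.06134 ≈ 11.470

11.470em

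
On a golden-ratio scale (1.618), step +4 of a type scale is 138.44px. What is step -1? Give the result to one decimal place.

138.44 ÷ 1.618⁵ = 138.44 ÷ 11.08901 ≈ 12.484

12.5px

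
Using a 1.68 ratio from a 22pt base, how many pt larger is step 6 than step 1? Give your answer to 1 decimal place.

457.7pt

Step 1: 22.0 × 1.68 = 36.960pt
Step 6: 22.0 × 1.68⁶ = 494.628pt
Difference: 494.628 − 36.960 = 457.668pt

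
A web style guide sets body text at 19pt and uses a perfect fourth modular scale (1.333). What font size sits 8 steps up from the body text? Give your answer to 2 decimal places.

19.0 × 1.333⁸ = 19.0 × 9.96876 ≈ 189.41

189.41pt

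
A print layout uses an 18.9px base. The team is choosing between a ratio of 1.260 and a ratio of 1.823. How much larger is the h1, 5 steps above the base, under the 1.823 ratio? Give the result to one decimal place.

At 1.260: 18.9 × 1.260⁵ = 60.023px
At 1.823: 18.9 × 1.823⁵ = 380.535px
Difference: 380.535 − 60.023 = 320.512px

320.5px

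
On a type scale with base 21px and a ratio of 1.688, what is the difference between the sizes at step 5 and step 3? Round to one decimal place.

Step 3: 21.0 × 1.688³ = 101.004px
Step 5: 21.0 × 1.688⁵ = 287.794px
Difference: 287.794 − 101.004 = 186.790px

186.8px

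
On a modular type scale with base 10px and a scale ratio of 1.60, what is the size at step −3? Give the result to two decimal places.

2.44px

10.0 ÷ 1.60³ = 10.0 ÷ 4.09600 ≈ 2.44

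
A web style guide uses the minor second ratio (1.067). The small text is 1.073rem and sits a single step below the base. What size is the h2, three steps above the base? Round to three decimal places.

1.391rem

The gap is 3 − (-1) = 4 steps, so the factor is 1.067^4.
1.073 × 1.067⁴ = 1.073 × 1.29616 ≈ 1.391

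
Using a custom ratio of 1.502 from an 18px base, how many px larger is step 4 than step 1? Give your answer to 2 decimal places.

Step 1: 18.0 × 1.502 = 27.0360px
Step 4: 18.0 × 1.502⁴ = 91.6120px
Difference: 91.6120 − 27.0360 = 64.5760px

64.58px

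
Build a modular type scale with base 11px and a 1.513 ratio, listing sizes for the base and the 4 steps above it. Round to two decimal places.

11.00px, 16.64px, 25.18px, 38.10px, 57.64px

Step 0: 11px
Step 1: 11.0 × 1.513 = 16.64
Step 2: 11.0 × 1.513² = 25.18
Step 3: 11.0 × 1.513³ = 38.10
Step 4: 11.0 × 1.513⁴ = 57.64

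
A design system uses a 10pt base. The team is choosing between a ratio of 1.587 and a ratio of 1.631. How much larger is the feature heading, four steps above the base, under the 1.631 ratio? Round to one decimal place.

7.3pt

At 1.587: 10.0 × 1.587⁴ = 63.432pt
At 1.631: 10.0 × 1.631⁴ = 70.765pt
Difference: 70.765 − 63.432 = 7.333pt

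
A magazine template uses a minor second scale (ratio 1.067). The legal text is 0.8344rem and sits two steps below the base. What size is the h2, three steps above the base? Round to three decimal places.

1.154rem

The gap is 3 − (-2) = 5 steps, so the factor is 1.067^5.
0.8344 × 1.067⁵ = 0.8344 × 1.38300 ≈ 1.154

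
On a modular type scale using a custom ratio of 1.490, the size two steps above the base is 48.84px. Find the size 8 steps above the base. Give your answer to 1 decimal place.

534.4px

Moving from step +2 to step +8 is 6 steps up, so multiply by r⁶.
48.84 × 1.490⁶ = 48.84 × 10.94253 ≈ 534.433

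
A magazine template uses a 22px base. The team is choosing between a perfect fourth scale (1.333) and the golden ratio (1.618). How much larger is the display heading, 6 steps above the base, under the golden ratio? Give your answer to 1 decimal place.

Perfect fourth: 22.0 × 1.333⁶ = 123.425px
Golden ratio: 22.0 × 1.618⁶ = 394.724px
Difference: 394.724 − 123.425 = 271.299px

271.3px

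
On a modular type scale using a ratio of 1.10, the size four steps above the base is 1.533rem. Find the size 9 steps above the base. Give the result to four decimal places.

The gap is 9 − (4) = 5 steps, so the factor is 1.10^5.
1.533 × 1.10⁵ = 1.533 × 1.61051 ≈ 2.4689

2.4689rem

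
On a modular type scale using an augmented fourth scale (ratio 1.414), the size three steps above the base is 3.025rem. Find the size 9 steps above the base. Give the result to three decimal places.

24.178rem

3.025 × 1.414⁶ = 3.025 × 7.99275 ≈ 24.178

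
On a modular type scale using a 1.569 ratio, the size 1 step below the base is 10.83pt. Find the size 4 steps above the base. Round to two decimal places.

102.98pt

Moving from step -1 to step +4 is 5 steps up, so multiply by r⁵.
10.83 × 1.569⁵ = 10.83 × 9.50856 ≈ 102.978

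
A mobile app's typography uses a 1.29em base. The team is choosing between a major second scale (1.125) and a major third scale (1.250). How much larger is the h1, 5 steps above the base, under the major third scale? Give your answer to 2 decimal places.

Major second: 1.29 × 1.125⁵ = 2.3246em
Major third: 1.29 × 1.250⁵ = 3.9368em
Difference: 3.9368 − 2.3246 = 1.6122em

1.61em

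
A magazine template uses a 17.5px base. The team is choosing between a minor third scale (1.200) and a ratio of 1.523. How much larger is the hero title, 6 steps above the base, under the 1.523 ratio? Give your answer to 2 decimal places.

Minor third: 17.5 × 1.200⁶ = 52.2547px
At 1.523: 17.5 × 1.523⁶ = 218.3924px
Difference: 218.3924 − 52.2547 = 166.1377px

166.14px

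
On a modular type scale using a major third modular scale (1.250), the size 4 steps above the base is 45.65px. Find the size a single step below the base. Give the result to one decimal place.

15.0px

45.65 ÷ 1.250⁵ = 45.65 ÷ 3.05176 ≈ 14.959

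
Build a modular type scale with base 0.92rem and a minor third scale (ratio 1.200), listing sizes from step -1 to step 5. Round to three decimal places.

Step -1: 0.92 ÷ 1.200 = 0.767
Step 0: 0.92rem
Step 1: 0.92 × 1.200 = 1.104
Step 2: 0.92 × 1.200² = 1.325
Step 3: 0.92 × 1.200³ = 1.590
Step 4: 0.92 × 1.200⁴ = 1.908
Step 5: 0.92 × 1.200⁵ = 2.289

0.767rem, 0.920rem, 1.104rem, 1.325rem, 1.590rem, 1.908rem, 2.289rem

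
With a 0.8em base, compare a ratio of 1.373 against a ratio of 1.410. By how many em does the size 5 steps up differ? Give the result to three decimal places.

At 1.373: 0.8 × 1.373⁵ = 3.90340em
At 1.410: 0.8 × 1.410⁵ = 4.45847em
Difference: 4.45847 − 3.90340 = 0.55507em

0.555em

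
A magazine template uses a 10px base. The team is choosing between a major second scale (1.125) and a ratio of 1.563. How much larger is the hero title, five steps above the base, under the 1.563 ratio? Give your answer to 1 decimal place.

75.3px

Major second: 10.0 × 1.125⁵ = 18.020px
At 1.563: 10.0 × 1.563⁵ = 93.281px
Difference: 93.281 − 18.020 = 75.261px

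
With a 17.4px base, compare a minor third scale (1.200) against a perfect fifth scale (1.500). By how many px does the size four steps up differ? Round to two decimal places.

52.01px

Minor third: 17.4 × 1.200⁴ = 36.0806px
Perfect fifth: 17.4 × 1.500⁴ = 88.0875px
Difference: 88.0875 − 36.0806 = 52.0069px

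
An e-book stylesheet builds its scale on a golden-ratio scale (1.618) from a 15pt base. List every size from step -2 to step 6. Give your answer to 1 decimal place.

Step -2: 15.0 ÷ 1.618² = 5.7
Step -1: 15.0 ÷ 1.618 = 9.3
Step 0: 15pt
Step 1: 15.0 × 1.618 = 24.3
Step 2: 15.0 × 1.618² = 39.3
Step 3: 15.0 × 1.618³ = 63.5
Step 4: 15.0 × 1.618⁴ = 102.8
Step 5: 15.0 × 1.618⁵ = 166.3
Step 6: 15.0 × 1.618⁶ = 269.1

5.7pt, 9.3pt, 15.0pt, 24.3pt, 39.3pt, 63.5pt, 102.8pt, 166.3pt, 269.1pt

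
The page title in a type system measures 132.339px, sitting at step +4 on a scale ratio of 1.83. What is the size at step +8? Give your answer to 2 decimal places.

1484.20px

The gap is 8 − (4) = 4 steps, so the factor is 1.83^4.
132.339 × 1.83⁴ = 132.339 × 11.21513 ≈ 1484.199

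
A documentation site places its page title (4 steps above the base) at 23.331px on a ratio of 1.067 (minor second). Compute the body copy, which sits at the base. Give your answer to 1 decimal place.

23.331 ÷ 1.067⁴ = 23.331 ÷ 1.29616 ≈ 18.000

18.0px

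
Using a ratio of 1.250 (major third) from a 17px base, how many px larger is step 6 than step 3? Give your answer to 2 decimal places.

Step 3: 17.0 × 1.250³ = 33.2031px
Step 6: 17.0 × 1.250⁶ = 64.8499px
Difference: 64.8499 − 33.2031 = 31.6468px

31.65px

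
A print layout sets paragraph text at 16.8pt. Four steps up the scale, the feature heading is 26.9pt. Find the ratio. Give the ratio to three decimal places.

r⁴ = 26.9 / 16.8, so r = (26.9/16.8)^(1/4).
r = 1.6012^(1/4) ≈ 1.1249

1.125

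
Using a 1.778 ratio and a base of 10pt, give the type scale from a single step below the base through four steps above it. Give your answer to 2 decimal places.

Step -1: 10.0 ÷ 1.778 = 5.62
Step 0: 10pt
Step 1: 10.0 × 1.778 = 17.78
Step 2: 10.0 × 1.778² = 31.61
Step 3: 10.0 × 1.778³ = 56.21
Step 4: 10.0 × 1.778⁴ = 99.94

5.62pt, 10.00pt, 17.78pt, 31.61pt, 56.21pt, 99.94pt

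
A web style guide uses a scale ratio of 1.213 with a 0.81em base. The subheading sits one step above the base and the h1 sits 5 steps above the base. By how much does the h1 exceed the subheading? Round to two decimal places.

1.14em

Step 1: 0.81 × 1.213 = 0.9825em
Step 5: 0.81 × 1.213⁵ = 2.1271em
Difference: 2.1271 − 0.9825 = 1.1446em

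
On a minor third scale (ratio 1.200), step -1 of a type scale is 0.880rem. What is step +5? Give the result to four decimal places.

Moving from step -1 to step +5 is 6 steps up, so multiply by r⁶.
0.880 × 1.200⁶ = 0.880 × 2.98598 ≈ 2.6277

2.6277rem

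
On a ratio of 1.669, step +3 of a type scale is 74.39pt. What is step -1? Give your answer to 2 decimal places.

Moving from step +3 to step -1 is 4 steps down, so divide by r⁴.
74.39 ÷ 1.669⁴ = 74.39 ÷ 7.75935 ≈ 9.587

9.59pt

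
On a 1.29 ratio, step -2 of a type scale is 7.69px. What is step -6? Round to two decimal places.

Moving from step -2 to step -6 is 4 steps down, so divide by r⁴.
7.69 ÷ 1.29⁴ = 7.69 ÷ 2.76923 ≈ 2.777

2.78px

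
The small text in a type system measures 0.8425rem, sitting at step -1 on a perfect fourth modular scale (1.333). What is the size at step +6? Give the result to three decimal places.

0.8425 × 1.333⁷ = 0.8425 × 7.47844 ≈ 6.301

6.301rem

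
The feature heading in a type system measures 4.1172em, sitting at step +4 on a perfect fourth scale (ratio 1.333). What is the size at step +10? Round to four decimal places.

23.0985em

The gap is 10 − (4) = 6 steps, so the factor is 1.333^6.
4.1172 × 1.333⁶ = 4.1172 × 5.61023 ≈ 23.0985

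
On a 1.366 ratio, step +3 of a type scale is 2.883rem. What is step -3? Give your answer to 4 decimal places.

2.883 ÷ 1.366⁶ = 2.883 ÷ 6.49687 ≈ 0.4438

0.4438rem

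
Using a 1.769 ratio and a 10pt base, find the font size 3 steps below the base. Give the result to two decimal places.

Each step on a modular scale multiplies by the ratio, so the size n steps from the base is base × ratioⁿ.
10.0 ÷ 1.769³ = 10.0 ÷ 5.53584 ≈ 1.81

1.81pt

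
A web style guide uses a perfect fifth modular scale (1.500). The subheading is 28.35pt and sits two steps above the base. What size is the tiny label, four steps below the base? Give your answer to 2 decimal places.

28.35 ÷ 1.500⁶ = 28.35 ÷ 11.39062 ≈ 2.489

2.49pt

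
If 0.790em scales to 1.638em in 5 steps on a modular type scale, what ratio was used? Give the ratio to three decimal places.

1.157

r⁵ = 1.638 / 0.790, so r = (1.638/0.790)^(1/5).
r = 2.0734^(1/5) ≈ 1.1570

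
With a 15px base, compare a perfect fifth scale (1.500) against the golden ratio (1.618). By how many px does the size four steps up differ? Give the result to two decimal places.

Perfect fifth: 15.0 × 1.500⁴ = 75.9375px
Golden ratio: 15.0 × 1.618⁴ = 102.8029px
Difference: 102.8029 − 75.9375 = 26.8654px

26.87px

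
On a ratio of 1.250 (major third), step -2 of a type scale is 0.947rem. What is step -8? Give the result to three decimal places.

0.947 ÷ 1.250⁶ = 0.947 ÷ 3.81470 ≈ 0.248

0.248rem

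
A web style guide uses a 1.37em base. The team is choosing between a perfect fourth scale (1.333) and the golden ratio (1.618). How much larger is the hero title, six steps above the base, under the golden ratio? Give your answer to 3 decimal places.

Perfect fourth: 1.37 × 1.333⁶ = 7.68602em
Golden ratio: 1.37 × 1.618⁶ = 24.58055em
Difference: 24.58055 − 7.68602 = 16.89453em

16.895em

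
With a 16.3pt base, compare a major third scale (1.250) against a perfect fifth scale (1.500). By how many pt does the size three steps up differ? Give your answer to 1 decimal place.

Major third: 16.3 × 1.250³ = 31.836pt
Perfect fifth: 16.3 × 1.500³ = 55.013pt
Difference: 55.013 − 31.836 = 23.177pt

23.2pt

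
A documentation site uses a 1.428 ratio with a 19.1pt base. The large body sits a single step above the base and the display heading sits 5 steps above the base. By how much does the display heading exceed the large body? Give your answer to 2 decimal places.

Step 1: 19.1 × 1.428 = 27.2748pt
Step 5: 19.1 × 1.428⁵ = 113.4160pt
Difference: 113.4160 − 27.2748 = 86.1412pt

86.14pt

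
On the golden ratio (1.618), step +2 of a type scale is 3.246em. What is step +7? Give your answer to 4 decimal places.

35.9949em

Moving from step +2 to step +7 is 5 steps up, so multiply by r⁵.
3.246 × 1.618⁵ = 3.246 × 11.08901 ≈ 35.9949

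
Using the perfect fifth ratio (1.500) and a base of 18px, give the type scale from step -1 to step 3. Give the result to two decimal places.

12.00px, 18.00px, 27.00px, 40.50px, 60.75px

Step -1: 18.0 ÷ 1.500 = 12.00
Step 0: 18px
Step 1: 18.0 × 1.500 = 27.00
Step 2: 18.0 × 1.500² = 40.50
Step 3: 18.0 × 1.500³ = 60.75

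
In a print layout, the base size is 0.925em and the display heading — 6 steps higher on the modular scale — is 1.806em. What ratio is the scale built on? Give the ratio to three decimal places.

The ratio satisfies 0.925 × r⁶ = 1.806, so r = (1.806 / 0.925)^(1/6).
r = 1.9524^(1/6) ≈ 1.1180

1.118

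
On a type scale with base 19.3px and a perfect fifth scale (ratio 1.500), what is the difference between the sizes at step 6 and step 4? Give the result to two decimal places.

Step 4: 19.3 × 1.500⁴ = 97.7062px
Step 6: 19.3 × 1.500⁶ = 219.8391px
Difference: 219.8391 − 97.7062 = 122.1329px

122.13px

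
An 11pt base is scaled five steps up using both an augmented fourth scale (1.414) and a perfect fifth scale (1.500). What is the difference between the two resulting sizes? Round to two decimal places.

Augmented fourth: 11.0 × 1.414⁵ = 62.1784pt
Perfect fifth: 11.0 × 1.500⁵ = 83.5312pt
Difference: 83.5312 − 62.1784 = 21.3528pt

21.35pt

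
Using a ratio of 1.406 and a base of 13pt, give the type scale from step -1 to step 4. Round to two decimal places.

Step -1: 13.0 ÷ 1.406 = 9.25
Step 0: 13pt
Step 1: 13.0 × 1.406 = 18.28
Step 2: 13.0 × 1.406² = 25.70
Step 3: 13.0 × 1.406³ = 36.13
Step 4: 13.0 × 1.406⁴ = 50.80

9.25pt, 13.00pt, 18.28pt, 25.70pt, 36.13pt, 50.80pt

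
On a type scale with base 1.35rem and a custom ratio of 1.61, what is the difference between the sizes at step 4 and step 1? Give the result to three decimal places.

6.897rem

Step 1: 1.35 × 1.61 = 2.17350rem
Step 4: 1.35 × 1.61⁴ = 9.07063rem
Difference: 9.07063 − 2.17350 = 6.89713rem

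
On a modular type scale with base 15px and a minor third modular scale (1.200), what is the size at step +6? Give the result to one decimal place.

15.0 × 1.200⁶ = 15.0 × 2.98598 ≈ 44.79

44.8px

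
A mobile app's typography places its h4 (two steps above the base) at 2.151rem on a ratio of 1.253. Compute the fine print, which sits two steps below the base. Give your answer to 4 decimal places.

0.8726rem

Moving from step +2 to step -2 is 4 steps down, so divide by r⁴.
2.151 ÷ 1.253⁴ = 2.151 ÷ 2.46493 ≈ 0.8726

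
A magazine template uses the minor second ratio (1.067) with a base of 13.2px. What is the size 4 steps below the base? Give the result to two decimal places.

10.18px

Each step on a modular scale multiplies by the ratio, so the size n steps from the base is base × ratioⁿ.
13.2 ÷ 1.067⁴ = 13.2 ÷ 1.29616 ≈ 10.18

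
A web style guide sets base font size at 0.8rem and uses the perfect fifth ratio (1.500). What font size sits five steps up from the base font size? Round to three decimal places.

Each step on a modular scale multiplies by the ratio, so the size n steps from the base is base × ratioⁿ.
0.8 × 1.500⁵ = 0.8 × 7.59375 ≈ 6.075

6.075rem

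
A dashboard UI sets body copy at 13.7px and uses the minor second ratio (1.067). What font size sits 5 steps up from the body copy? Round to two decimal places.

A modular type scale is a geometric sequence: sizeₙ = base × rⁿ.
13.7 × 1.067⁵ = 13.7 × 1.38300 ≈ 18.95

18.95px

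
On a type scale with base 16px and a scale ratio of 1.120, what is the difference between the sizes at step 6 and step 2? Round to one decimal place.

Step 2: 16.0 × 1.120² = 20.070px
Step 6: 16.0 × 1.120⁶ = 31.581px
Difference: 31.581 − 20.070 = 11.511px

11.5px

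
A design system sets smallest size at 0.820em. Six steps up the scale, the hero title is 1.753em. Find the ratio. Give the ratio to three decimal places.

r⁶ = 1.753 / 0.820, so r = (1.753/0.820)^(1/6).
r = 2.1378^(1/6) ≈ 1.1350

1.135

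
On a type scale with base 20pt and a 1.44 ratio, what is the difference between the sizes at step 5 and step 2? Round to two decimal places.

Step 2: 20.0 × 1.44² = 41.4720pt
Step 5: 20.0 × 1.44⁵ = 123.8347pt
Difference: 123.8347 − 41.4720 = 82.3627pt

82.36pt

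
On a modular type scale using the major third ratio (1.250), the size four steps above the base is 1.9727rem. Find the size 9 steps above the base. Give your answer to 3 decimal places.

6.020rem

Moving from step +4 to step +9 is 5 steps up, so multiply by r⁵.
1.9727 × 1.250⁵ = 1.9727 × 3.05176 ≈ 6.020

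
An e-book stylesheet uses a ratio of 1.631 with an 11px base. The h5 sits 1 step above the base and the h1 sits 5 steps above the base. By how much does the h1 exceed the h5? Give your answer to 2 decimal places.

109.02px

Step 1: 11.0 × 1.631 = 17.9410px
Step 5: 11.0 × 1.631⁵ = 126.9587px
Difference: 126.9587 − 17.9410 = 109.0177px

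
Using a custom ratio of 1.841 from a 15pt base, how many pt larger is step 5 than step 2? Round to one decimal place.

266.4pt

Step 2: 15.0 × 1.841² = 50.839pt
Step 5: 15.0 × 1.841⁵ = 317.220pt
Difference: 317.220 − 50.839 = 266.381pt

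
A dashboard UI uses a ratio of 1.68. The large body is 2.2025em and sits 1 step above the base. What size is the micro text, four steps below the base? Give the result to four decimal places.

0.1646em

The gap is -4 − (1) = -5 steps, so the factor is 1.68^-5.
2.2025 ÷ 1.68⁵ = 2.2025 ÷ 13.38278 ≈ 0.1646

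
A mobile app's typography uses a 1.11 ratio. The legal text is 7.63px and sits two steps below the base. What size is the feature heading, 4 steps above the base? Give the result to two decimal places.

The gap is 4 − (-2) = 6 steps, so the factor is 1.11^6.
7.63 × 1.11⁶ = 7.63 × 1.87041 ≈ 14.271

14.27px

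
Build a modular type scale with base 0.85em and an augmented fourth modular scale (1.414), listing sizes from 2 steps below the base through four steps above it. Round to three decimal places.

0.425em, 0.601em, 0.850em, 1.202em, 1.699em, 2.403em, 3.398em

Step -2: 0.85 ÷ 1.414² = 0.425
Step -1: 0.85 ÷ 1.414 = 0.601
Step 0: 0.85em
Step 1: 0.85 × 1.414 = 1.202
Step 2: 0.85 × 1.414² = 1.699
Step 3: 0.85 × 1.414³ = 2.403
Step 4: 0.85 × 1.414⁴ = 3.398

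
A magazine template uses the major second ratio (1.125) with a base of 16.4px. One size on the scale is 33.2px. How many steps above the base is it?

6

1.125ⁿ = 33.2 / 16.4 = 2.0244
n = ln(2.0244) / ln(1.125) = 0.7053 / 0.1178 ≈ 5.99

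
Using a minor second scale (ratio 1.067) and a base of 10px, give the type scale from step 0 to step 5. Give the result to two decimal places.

10.00px, 10.67px, 11.38px, 12.15px, 12.96px, 13.83px

Step 0: 10px
Step 1: 10.0 × 1.067 = 10.67
Step 2: 10.0 × 1.067² = 11.38
Step 3: 10.0 × 1.067³ = 12.15
Step 4: 10.0 × 1.067⁴ = 12.96
Step 5: 10.0 × 1.067⁵ = 13.83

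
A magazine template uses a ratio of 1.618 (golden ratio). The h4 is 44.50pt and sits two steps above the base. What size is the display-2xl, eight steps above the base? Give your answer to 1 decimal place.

The gap is 8 − (2) = 6 steps, so the factor is 1.618^6.
44.50 × 1.618⁶ = 44.50 × 17.94201 ≈ 798.419

798.4pt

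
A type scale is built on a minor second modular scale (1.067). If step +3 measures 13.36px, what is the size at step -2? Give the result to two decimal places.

Moving from step +3 to step -2 is 5 steps down, so divide by r⁵.
13.36 ÷ 1.067⁵ = 13.36 ÷ 1.38300 ≈ 9.660

9.66px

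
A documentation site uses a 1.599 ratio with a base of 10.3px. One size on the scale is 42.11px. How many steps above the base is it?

3

1.599ⁿ = 42.11 / 10.3 = 4.0883
n = ln(4.0883) / ln(1.599) = 1.4081 / 0.4694 ≈ 3.00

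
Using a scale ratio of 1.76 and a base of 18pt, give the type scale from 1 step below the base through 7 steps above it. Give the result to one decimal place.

10.2pt, 18.0pt, 31.7pt, 55.8pt, 98.1pt, 172.7pt, 304.0pt, 535.0pt, 941.6pt

Step -1: 18.0 ÷ 1.76 = 10.2
Step 0: 18pt
Step 1: 18.0 × 1.76 = 31.7
Step 2: 18.0 × 1.76² = 55.8
Step 3: 18.0 × 1.76³ = 98.1
Step 4: 18.0 × 1.76⁴ = 172.7
Step 5: 18.0 × 1.76⁵ = 304.0
Step 6: 18.0 × 1.76⁶ = 535.0
Step 7: 18.0 × 1.76⁷ = 941.6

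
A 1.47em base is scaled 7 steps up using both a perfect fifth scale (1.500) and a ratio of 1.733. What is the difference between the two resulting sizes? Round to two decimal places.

Perfect fifth: 1.47 × 1.500⁷ = 25.1163em
At 1.733: 1.47 × 1.733⁷ = 69.0092em
Difference: 69.0092 − 25.1163 = 43.8929em

43.89em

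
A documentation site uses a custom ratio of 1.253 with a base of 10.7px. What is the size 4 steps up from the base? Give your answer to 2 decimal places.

26.37px

10.7 × 1.253⁴ = 10.7 × 2.46493 ≈ 26.37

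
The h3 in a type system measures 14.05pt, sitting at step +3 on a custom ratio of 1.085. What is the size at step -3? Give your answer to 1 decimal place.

8.6pt

14.05 ÷ 1.085⁶ = 14.05 ÷ 1.63147 ≈ 8.612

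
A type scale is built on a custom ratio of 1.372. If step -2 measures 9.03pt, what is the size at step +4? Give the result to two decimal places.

9.03 × 1.372⁶ = 9.03 × 6.66998 ≈ 60.230

60.23pt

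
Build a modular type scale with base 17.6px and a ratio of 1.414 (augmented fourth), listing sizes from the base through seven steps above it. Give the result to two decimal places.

Step 0: 17.6px
Step 1: 17.6 × 1.414 = 24.89
Step 2: 17.6 × 1.414² = 35.19
Step 3: 17.6 × 1.414³ = 49.76
Step 4: 17.6 × 1.414⁴ = 70.36
Step 5: 17.6 × 1.414⁵ = 99.49
Step 6: 17.6 × 1.414⁶ = 140.67
Step 7: 17.6 × 1.414⁷ = 198.91

17.60px, 24.89px, 35.19px, 49.76px, 70.36px, 99.49px, 140.67px, 198.91px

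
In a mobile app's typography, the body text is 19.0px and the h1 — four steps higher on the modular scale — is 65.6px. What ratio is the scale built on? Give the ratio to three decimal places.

1.363

r⁴ = 65.6 / 19.0, so r = (65.6/19.0)^(1/4).
r = 3.4526^(1/4) ≈ 1.3631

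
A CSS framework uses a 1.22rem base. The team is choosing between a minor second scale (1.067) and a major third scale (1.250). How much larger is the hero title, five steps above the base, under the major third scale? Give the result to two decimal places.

2.04rem

Minor second: 1.22 × 1.067⁵ = 1.6873rem
Major third: 1.22 × 1.250⁵ = 3.7231rem
Difference: 3.7231 − 1.6873 = 2.0358rem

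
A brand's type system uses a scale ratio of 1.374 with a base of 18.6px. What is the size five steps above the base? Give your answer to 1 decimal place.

A modular type scale is a geometric sequence: sizeₙ = base × rⁿ.
18.6 × 1.374⁵ = 18.6 × 4.89704 ≈ 91.08

91.1px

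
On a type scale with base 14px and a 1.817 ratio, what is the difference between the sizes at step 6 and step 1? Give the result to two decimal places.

Step 1: 14.0 × 1.817 = 25.4380px
Step 6: 14.0 × 1.817⁶ = 503.7993px
Difference: 503.7993 − 25.4380 = 478.3613px

478.36px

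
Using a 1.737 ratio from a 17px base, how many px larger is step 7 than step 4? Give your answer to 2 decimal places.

656.29px

Step 4: 17.0 × 1.737⁴ = 154.7562px
Step 7: 17.0 × 1.737⁷ = 811.0500px
Difference: 811.0500 − 154.7562 = 656.2938px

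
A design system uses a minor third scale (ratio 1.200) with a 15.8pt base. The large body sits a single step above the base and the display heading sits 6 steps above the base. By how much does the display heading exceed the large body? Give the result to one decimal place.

28.2pt

Step 1: 15.8 × 1.200 = 18.960pt
Step 6: 15.8 × 1.200⁶ = 47.179pt
Difference: 47.179 − 18.960 = 28.219pt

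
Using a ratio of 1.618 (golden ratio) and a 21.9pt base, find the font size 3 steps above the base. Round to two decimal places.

92.76pt

Each step on a modular scale multiplies by the ratio, so the size n steps from the base is base × ratioⁿ.
21.9 × 1.618³ = 21.9 × 4.23580 ≈ 92.76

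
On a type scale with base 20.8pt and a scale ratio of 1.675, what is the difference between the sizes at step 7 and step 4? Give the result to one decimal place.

605.7pt

Step 4: 20.8 × 1.675⁴ = 163.728pt
Step 7: 20.8 × 1.675⁷ = 769.426pt
Difference: 769.426 − 163.728 = 605.698pt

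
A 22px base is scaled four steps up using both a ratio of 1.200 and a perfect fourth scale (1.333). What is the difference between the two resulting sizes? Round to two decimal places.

At 1.200: 22.0 × 1.200⁴ = 45.6192px
Perfect fourth: 22.0 × 1.333⁴ = 69.4614px
Difference: 69.4614 − 45.6192 = 23.8422px

23.84px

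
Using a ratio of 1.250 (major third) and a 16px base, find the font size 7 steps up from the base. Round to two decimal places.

76.29px

16.0 × 1.250⁷ = 16.0 × 4.76837 ≈ 76.29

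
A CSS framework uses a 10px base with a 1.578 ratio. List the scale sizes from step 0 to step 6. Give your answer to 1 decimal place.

10.0px, 15.8px, 24.9px, 39.3px, 62.0px, 97.8px, 154.4px

Step 0: 10px
Step 1: 10.0 × 1.578 = 15.8
Step 2: 10.0 × 1.578² = 24.9
Step 3: 10.0 × 1.578³ = 39.3
Step 4: 10.0 × 1.578⁴ = 62.0
Step 5: 10.0 × 1.578⁵ = 97.8
Step 6: 10.0 × 1.578⁶ = 154.4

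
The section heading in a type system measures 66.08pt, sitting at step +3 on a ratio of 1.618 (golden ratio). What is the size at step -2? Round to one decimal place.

66.08 ÷ 1.618⁵ = 66.08 ÷ 11.08901 ≈ 5.959

6.0pt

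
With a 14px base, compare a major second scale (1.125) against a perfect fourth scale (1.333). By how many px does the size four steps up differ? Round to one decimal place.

21.8px

Major second: 14.0 × 1.125⁴ = 22.425px
Perfect fourth: 14.0 × 1.333⁴ = 44.203px
Difference: 44.203 − 22.425 = 21.778px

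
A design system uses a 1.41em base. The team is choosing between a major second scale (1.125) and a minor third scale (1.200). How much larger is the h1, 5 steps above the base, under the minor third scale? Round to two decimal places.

0.97em

Major second: 1.41 × 1.125⁵ = 2.5409em
Minor third: 1.41 × 1.200⁵ = 3.5085em
Difference: 3.5085 − 2.5409 = 0.9676em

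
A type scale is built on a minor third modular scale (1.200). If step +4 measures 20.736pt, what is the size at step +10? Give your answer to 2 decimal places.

20.736 × 1.200⁶ = 20.736 × 2.98598 ≈ 61.917

61.92pt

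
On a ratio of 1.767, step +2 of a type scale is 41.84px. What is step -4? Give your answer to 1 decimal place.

The gap is -4 − (2) = -6 steps, so the factor is 1.767^-6.
41.84 ÷ 1.767⁶ = 41.84 ÷ 30.43822 ≈ 1.375

1.4px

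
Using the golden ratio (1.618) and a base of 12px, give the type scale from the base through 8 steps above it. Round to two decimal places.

Step 0: 12px
Step 1: 12.0 × 1.618 = 19.42
Step 2: 12.0 × 1.618² = 31.42
Step 3: 12.0 × 1.618³ = 50.83
Step 4: 12.0 × 1.618⁴ = 82.24
Step 5: 12.0 × 1.618⁵ = 133.07
Step 6: 12.0 × 1.618⁶ = 215.30
Step 7: 12.0 × 1.618⁷ = 348.36
Step 8: 12.0 × 1.618⁸ = 563.65

12.00px, 19.42px, 31.42px, 50.83px, 82.24px, 133.07px, 215.30px, 348.36px, 563.65px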